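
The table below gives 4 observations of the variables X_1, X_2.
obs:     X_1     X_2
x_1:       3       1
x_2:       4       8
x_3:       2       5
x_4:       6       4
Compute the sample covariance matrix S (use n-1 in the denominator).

Step 1 — column means:
  mean(X_1) = (3 + 4 + 2 + 6) / 4 = 15/4 = 3.75
  mean(X_2) = (1 + 8 + 5 + 4) / 4 = 18/4 = 4.5

Step 2 — sample covariance S[i,j] = (1/(n-1)) · Σ_k (x_{k,i} - mean_i) · (x_{k,j} - mean_j), with n-1 = 3.
  S[X_1,X_1] = ((-0.75)·(-0.75) + (0.25)·(0.25) + (-1.75)·(-1.75) + (2.25)·(2.25)) / 3 = 8.75/3 = 2.9167
  S[X_1,X_2] = ((-0.75)·(-3.5) + (0.25)·(3.5) + (-1.75)·(0.5) + (2.25)·(-0.5)) / 3 = 1.5/3 = 0.5
  S[X_2,X_2] = ((-3.5)·(-3.5) + (3.5)·(3.5) + (0.5)·(0.5) + (-0.5)·(-0.5)) / 3 = 25/3 = 8.3333

S is symmetric (S[j,i] = S[i,j]). Assembling:

S = [[2.9167, 0.5],
 [0.5, 8.3333]]


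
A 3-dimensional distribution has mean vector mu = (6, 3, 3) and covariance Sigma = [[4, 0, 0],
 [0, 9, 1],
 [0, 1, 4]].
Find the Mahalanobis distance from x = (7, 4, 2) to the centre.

Step 1 — centre the observation: (x - mu) = (1, 1, -1).

Step 2 — invert Sigma (cofactor / det for 3×3, or solve directly):
  Sigma^{-1} = [[0.25, 0, 0],
 [0, 0.1143, -0.0286],
 [0, -0.0286, 0.2571]].

Step 3 — form the quadratic (x - mu)^T · Sigma^{-1} · (x - mu):
  Sigma^{-1} · (x - mu) = (0.25, 0.1429, -0.2857).
  (x - mu)^T · [Sigma^{-1} · (x - mu)] = (1)·(0.25) + (1)·(0.1429) + (-1)·(-0.2857) = 0.6786.

Step 4 — take square root: d = √(0.6786) ≈ 0.8238.

d(x, mu) = √(0.6786) ≈ 0.8238


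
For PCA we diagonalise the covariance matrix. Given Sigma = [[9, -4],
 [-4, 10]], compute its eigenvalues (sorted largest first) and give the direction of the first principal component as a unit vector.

Step 1 — characteristic polynomial of 2×2 Sigma:
  det(Sigma - λI) = λ² - trace · λ + det = 0.
  trace = 9 + 10 = 19, det = 9·10 - (-4)² = 74.
Step 2 — discriminant:
  Δ = trace² - 4·det = 361 - 296 = 65.
Step 3 — eigenvalues:
  λ = (trace ± √Δ)/2 = (19 ± 8.0623)/2,
  λ_1 = 13.5311,  λ_2 = 5.4689.

Step 4 — unit eigenvector for λ_1: solve (Sigma - λ_1 I)v = 0. First row:
  (9 - 13.5311)·v_x + (-4)·v_y = 0, i.e. (-4.5311)·v_x + (-4)·v_y = 0,
  so v ∝ (b, λ_1 - a) = (-4, 4.5311); multiply by -1 so the first entry is positive: u = (4, -4.5311).
  ||u|| = √((4)² + (-4.5311)²) = √(36.5311) ≈ 6.0441,
  v_1 = u/||u|| ≈ (0.6618, -0.7497) (||v_1|| = 1).

λ_1 = 13.5311,  λ_2 = 5.4689;  v_1 ≈ (0.6618, -0.7497)


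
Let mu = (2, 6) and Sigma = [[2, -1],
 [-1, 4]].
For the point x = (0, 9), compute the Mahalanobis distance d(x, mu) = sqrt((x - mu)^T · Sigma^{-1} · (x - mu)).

Step 1 — centre the observation: (x - mu) = (-2, 3).

Step 2 — invert Sigma. det(Sigma) = 2·4 - (-1)² = 7.
  Sigma^{-1} = (1/det) · [[d, -b], [-b, a]] = [[0.5714, 0.1429],
 [0.1429, 0.2857]].

Step 3 — form the quadratic (x - mu)^T · Sigma^{-1} · (x - mu):
  Sigma^{-1} · (x - mu) = (-0.7143, 0.5714).
  (x - mu)^T · [Sigma^{-1} · (x - mu)] = (-2)·(-0.7143) + (3)·(0.5714) = 3.1429.

Step 4 — take square root: d = √(3.1429) ≈ 1.7728.

d(x, mu) = √(3.1429) ≈ 1.7728


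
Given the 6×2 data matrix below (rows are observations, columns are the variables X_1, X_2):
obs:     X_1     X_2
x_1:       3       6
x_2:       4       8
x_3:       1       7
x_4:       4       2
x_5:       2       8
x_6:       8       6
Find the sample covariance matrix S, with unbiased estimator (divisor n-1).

Step 1 — column means:
  mean(X_1) = (3 + 4 + 1 + 4 + 2 + 8) / 6 = 22/6 = 3.6667
  mean(X_2) = (6 + 8 + 7 + 2 + 8 + 6) / 6 = 37/6 = 6.1667

Step 2 — sample covariance S[i,j] = (1/(n-1)) · Σ_k (x_{k,i} - mean_i) · (x_{k,j} - mean_j), with n-1 = 5.
  S[X_1,X_1] = ((-0.6667)·(-0.6667) + (0.3333)·(0.3333) + (-2.6667)·(-2.6667) + (0.3333)·(0.3333) + (-1.6667)·(-1.6667) + (4.3333)·(4.3333)) / 5 = 29.3333/5 = 5.8667
  S[X_1,X_2] = ((-0.6667)·(-0.1667) + (0.3333)·(1.8333) + (-2.6667)·(0.8333) + (0.3333)·(-4.1667) + (-1.6667)·(1.8333) + (4.3333)·(-0.1667)) / 5 = -6.6667/5 = -1.3333
  S[X_2,X_2] = ((-0.1667)·(-0.1667) + (1.8333)·(1.8333) + (0.8333)·(0.8333) + (-4.1667)·(-4.1667) + (1.8333)·(1.8333) + (-0.1667)·(-0.1667)) / 5 = 24.8333/5 = 4.9667

S is symmetric (S[j,i] = S[i,j]). Assembling:

S = [[5.8667, -1.3333],
 [-1.3333, 4.9667]]


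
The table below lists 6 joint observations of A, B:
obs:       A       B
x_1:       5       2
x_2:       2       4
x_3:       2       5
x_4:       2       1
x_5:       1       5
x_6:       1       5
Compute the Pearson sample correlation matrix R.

Step 1 — column means:
  mean(A) = (5 + 2 + 2 + 2 + 1 + 1) / 6 = 13/6 = 2.1667
  mean(B) = (2 + 4 + 5 + 1 + 5 + 5) / 6 = 22/6 = 3.6667

Step 2 — sample variances and covariances s[i,j] = (1/(n-1)) · Σ_k (x_{k,i} - mean_i) · (x_{k,j} - mean_j), with n-1 = 5:
  s[A,A] = ((2.8333)·(2.8333) + (-0.1667)·(-0.1667) + (-0.1667)·(-0.1667) + (-0.1667)·(-0.1667) + (-1.1667)·(-1.1667) + (-1.1667)·(-1.1667)) / 5 = 10.8333/5 = 2.1667
  s[A,B] = ((2.8333)·(-1.6667) + (-0.1667)·(0.3333) + (-0.1667)·(1.3333) + (-0.1667)·(-2.6667) + (-1.1667)·(1.3333) + (-1.1667)·(1.3333)) / 5 = -7.6667/5 = -1.5333
  s[B,B] = ((-1.6667)·(-1.6667) + (0.3333)·(0.3333) + (1.3333)·(1.3333) + (-2.6667)·(-2.6667) + (1.3333)·(1.3333) + (1.3333)·(1.3333)) / 5 = 15.3333/5 = 3.0667
  Sample standard deviations s_i = √(s[i,i]):
  s(A) = √(2.1667) = 1.472
  s(B) = √(3.0667) = 1.7512

Step 3 — r_{ij} = s_{ij} / (s_i · s_j):
  r[A,A] = 1 (diagonal).
  r[A,B] = -1.5333 / (1.472 · 1.7512) = -1.5333 / 2.5777 = -0.5948
  r[B,B] = 1 (diagonal).

R is symmetric with unit diagonal. Assembling:

R = [[1, -0.5948],
 [-0.5948, 1]]


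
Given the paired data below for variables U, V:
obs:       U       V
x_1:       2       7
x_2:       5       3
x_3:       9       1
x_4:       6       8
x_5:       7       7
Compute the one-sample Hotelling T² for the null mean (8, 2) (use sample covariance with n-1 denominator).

Step 1 — sample mean vector:
  mean(U) = (2 + 5 + 9 + 6 + 7) / 5 = 29/5 = 5.8
  mean(V) = (7 + 3 + 1 + 8 + 7) / 5 = 26/5 = 5.2
  x̄ = (5.8, 5.2),  deviation x̄ - mu_0 = (5.8, 5.2) - (8, 2) = (-2.2, 3.2).

Step 2 — sample covariance matrix, S[i,j] = (1/(n-1)) · Σ_k (x_{k,i} - mean_i) · (x_{k,j} - mean_j), divisor n-1 = 4:
  S[U,U] = ((-3.8)·(-3.8) + (-0.8)·(-0.8) + (3.2)·(3.2) + (0.2)·(0.2) + (1.2)·(1.2)) / 4 = 26.8/4 = 6.7
  S[U,V] = ((-3.8)·(1.8) + (-0.8)·(-2.2) + (3.2)·(-4.2) + (0.2)·(2.8) + (1.2)·(1.8)) / 4 = -15.8/4 = -3.95
  S[V,V] = ((1.8)·(1.8) + (-2.2)·(-2.2) + (-4.2)·(-4.2) + (2.8)·(2.8) + (1.8)·(1.8)) / 4 = 36.8/4 = 9.2
  S = [[6.7, -3.95],
 [-3.95, 9.2]].

Step 3 — invert S. det(S) = 6.7·9.2 - (-3.95)² = 46.0375.
  S^{-1} = (1/det) · [[d, -b], [-b, a]] = [[0.1998, 0.0858],
 [0.0858, 0.1455]].

Step 4 — quadratic form (x̄ - mu_0)^T · S^{-1} · (x̄ - mu_0):
  S^{-1} · (x̄ - mu_0) = (-0.1651, 0.2769),
  (x̄ - mu_0)^T · [...] = (-2.2)·(-0.1651) + (3.2)·(0.2769) = 1.2494.

Step 5 — scale by n: T² = 5 · 1.2494 = 6.2471.

T² ≈ 6.2471


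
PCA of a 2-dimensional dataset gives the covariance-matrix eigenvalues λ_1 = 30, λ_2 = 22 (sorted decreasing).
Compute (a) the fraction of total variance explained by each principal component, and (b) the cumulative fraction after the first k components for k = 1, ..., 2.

Step 1 — total variance = trace(Sigma) = Σ λ_i = 30 + 22 = 52.

Step 2 — fraction explained by component i = λ_i / Σ λ:
  PC1: 30/52 = 0.5769
  PC2: 22/52 = 0.4231

Step 3 — cumulative fraction after k components = (λ_1 + ... + λ_k) / Σ λ:
  k = 1: 30/52 = 0.5769
  k = 2: (30 + 22)/52 = 52/52 = 1

Summary (fraction, with percent):

explained: PC1 0.5769 (57.69%), PC2 0.4231 (42.31%);  cumulative: 0.5769, 1


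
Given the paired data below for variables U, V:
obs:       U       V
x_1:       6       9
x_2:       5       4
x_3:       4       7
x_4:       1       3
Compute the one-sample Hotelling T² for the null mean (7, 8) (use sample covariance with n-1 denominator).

Step 1 — sample mean vector:
  mean(U) = (6 + 5 + 4 + 1) / 4 = 16/4 = 4
  mean(V) = (9 + 4 + 7 + 3) / 4 = 23/4 = 5.75
  x̄ = (4, 5.75),  deviation x̄ - mu_0 = (4, 5.75) - (7, 8) = (-3, -2.25).

Step 2 — sample covariance matrix, S[i,j] = (1/(n-1)) · Σ_k (x_{k,i} - mean_i) · (x_{k,j} - mean_j), divisor n-1 = 3:
  S[U,U] = ((2)·(2) + (1)·(1) + (0)·(0) + (-3)·(-3)) / 3 = 14/3 = 4.6667
  S[U,V] = ((2)·(3.25) + (1)·(-1.75) + (0)·(1.25) + (-3)·(-2.75)) / 3 = 13/3 = 4.3333
  S[V,V] = ((3.25)·(3.25) + (-1.75)·(-1.75) + (1.25)·(1.25) + (-2.75)·(-2.75)) / 3 = 22.75/3 = 7.5833
  S = [[4.6667, 4.3333],
 [4.3333, 7.5833]].

Step 3 — invert S. det(S) = 4.6667·7.5833 - (4.3333)² = 16.6111.
  S^{-1} = (1/det) · [[d, -b], [-b, a]] = [[0.4565, -0.2609],
 [-0.2609, 0.2809]].

Step 4 — quadratic form (x̄ - mu_0)^T · S^{-1} · (x̄ - mu_0):
  S^{-1} · (x̄ - mu_0) = (-0.7826, 0.1505),
  (x̄ - mu_0)^T · [...] = (-3)·(-0.7826) + (-2.25)·(0.1505) = 2.0092.

Step 5 — scale by n: T² = 4 · 2.0092 = 8.0368.

T² ≈ 8.0368


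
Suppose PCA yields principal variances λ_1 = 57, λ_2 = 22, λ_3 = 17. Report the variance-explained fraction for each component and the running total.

Step 1 — total variance = trace(Sigma) = Σ λ_i = 57 + 22 + 17 = 96.

Step 2 — fraction explained by component i = λ_i / Σ λ:
  PC1: 57/96 = 0.5938
  PC2: 22/96 = 0.2292
  PC3: 17/96 = 0.1771

Step 3 — cumulative fraction after k components = (λ_1 + ... + λ_k) / Σ λ:
  k = 1: 57/96 = 0.5938
  k = 2: (57 + 22)/96 = 79/96 = 0.8229
  k = 3: (57 + 22 + 17)/96 = 96/96 = 1

Summary (fraction, with percent):

explained: PC1 0.5938 (59.38%), PC2 0.2292 (22.92%), PC3 0.1771 (17.71%);  cumulative: 0.5938, 0.8229, 1


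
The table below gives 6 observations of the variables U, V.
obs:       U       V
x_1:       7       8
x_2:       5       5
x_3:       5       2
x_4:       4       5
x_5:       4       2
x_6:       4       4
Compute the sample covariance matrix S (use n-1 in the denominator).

Step 1 — column means:
  mean(U) = (7 + 5 + 5 + 4 + 4 + 4) / 6 = 29/6 = 4.8333
  mean(V) = (8 + 5 + 2 + 5 + 2 + 4) / 6 = 26/6 = 4.3333

Step 2 — sample covariance S[i,j] = (1/(n-1)) · Σ_k (x_{k,i} - mean_i) · (x_{k,j} - mean_j), with n-1 = 5.
  S[U,U] = ((2.1667)·(2.1667) + (0.1667)·(0.1667) + (0.1667)·(0.1667) + (-0.8333)·(-0.8333) + (-0.8333)·(-0.8333) + (-0.8333)·(-0.8333)) / 5 = 6.8333/5 = 1.3667
  S[U,V] = ((2.1667)·(3.6667) + (0.1667)·(0.6667) + (0.1667)·(-2.3333) + (-0.8333)·(0.6667) + (-0.8333)·(-2.3333) + (-0.8333)·(-0.3333)) / 5 = 9.3333/5 = 1.8667
  S[V,V] = ((3.6667)·(3.6667) + (0.6667)·(0.6667) + (-2.3333)·(-2.3333) + (0.6667)·(0.6667) + (-2.3333)·(-2.3333) + (-0.3333)·(-0.3333)) / 5 = 25.3333/5 = 5.0667

S is symmetric (S[j,i] = S[i,j]). Assembling:

S = [[1.3667, 1.8667],
 [1.8667, 5.0667]]


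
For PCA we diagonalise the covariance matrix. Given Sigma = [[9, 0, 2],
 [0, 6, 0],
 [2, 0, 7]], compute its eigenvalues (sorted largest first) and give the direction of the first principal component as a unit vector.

Step 1 — characteristic polynomial p(λ) = det(λI - Sigma) = λ³ - tr·λ² + c_1·λ - det, where tr = trace, c_1 = sum of the principal 2×2 minors, det = det(Sigma):
  tr = 9 + 6 + 7 = 22,
  c_1 = (9·6 - (0)²) + (9·7 - (2)²) + (6·7 - (0)²) = 54 + 59 + 42 = 155,
  det = 9·(6·7 - (0)²) - (0)·((0)·7 - (0)·(2)) + (2)·((0)·(0) - 6·(2)) = 9·(42) - (0)·(0) + (2)·(-12) = 354.
  So p(λ) = λ³ - 22λ² + 155λ - 354.
Step 2 — look for an integer root (rational root theorem: any rational root is an integer divisor of 354). Testing λ = 6:
  p(6) = 216 - 792 + 930 - 354 = 0  ✓
  Dividing out (λ - 6): p(λ) = (λ - 6)(λ² - 16λ + 59).
Step 3 — remaining eigenvalues from the quadratic λ² - 16λ + 59 = 0:
  Δ = 16² - 4·59 = 256 - 236 = 20,  λ = (16 ± √20)/2 = (16 ± 4.4721)/2 ≈ 10.2361 or 5.7639.
  Sorted: λ_1 = 10.2361,  λ_2 = 6,  λ_3 = 5.7639  (check: sum = 22 = tr ✓).

Step 4 — unit eigenvector for λ_1 ≈ 10.2361: v spans the null space of (Sigma - λ_1 I), whose rows are
  r_1 = (-1.2361, 0, 2),  r_2 = (0, -4.2361, 0),  r_3 = (2, 0, -3.2361).
  v is orthogonal to every row, so take v ∝ r_1 × r_2 = ((0)·(0) - (2)·(-4.2361), (2)·(0) - (-1.2361)·(0), (-1.2361)·(-4.2361) - (0)·(0)) ≈ (8.4721, 0, 5.2361).
  Let u = (8.4721, 0, 5.2361).
  ||u|| = √((8.4721)² + (0)² + (5.2361)²) = √(99.1935) ≈ 9.9596,  v_1 = u/||u|| ≈ (0.8507, 0, 0.5257) (||v_1|| = 1).

λ_1 = 10.2361,  λ_2 = 6,  λ_3 = 5.7639;  v_1 ≈ (0.8507, 0, 0.5257)


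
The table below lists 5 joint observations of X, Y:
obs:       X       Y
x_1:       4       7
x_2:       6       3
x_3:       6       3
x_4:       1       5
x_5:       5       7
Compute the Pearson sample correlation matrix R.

Step 1 — column means:
  mean(X) = (4 + 6 + 6 + 1 + 5) / 5 = 22/5 = 4.4
  mean(Y) = (7 + 3 + 3 + 5 + 7) / 5 = 25/5 = 5

Step 2 — sample variances and covariances s[i,j] = (1/(n-1)) · Σ_k (x_{k,i} - mean_i) · (x_{k,j} - mean_j), with n-1 = 4:
  s[X,X] = ((-0.4)·(-0.4) + (1.6)·(1.6) + (1.6)·(1.6) + (-3.4)·(-3.4) + (0.6)·(0.6)) / 4 = 17.2/4 = 4.3
  s[X,Y] = ((-0.4)·(2) + (1.6)·(-2) + (1.6)·(-2) + (-3.4)·(0) + (0.6)·(2)) / 4 = -6/4 = -1.5
  s[Y,Y] = ((2)·(2) + (-2)·(-2) + (-2)·(-2) + (0)·(0) + (2)·(2)) / 4 = 16/4 = 4
  Sample standard deviations s_i = √(s[i,i]):
  s(X) = √(4.3) = 2.0736
  s(Y) = √(4) = 2

Step 3 — r_{ij} = s_{ij} / (s_i · s_j):
  r[X,X] = 1 (diagonal).
  r[X,Y] = -1.5 / (2.0736 · 2) = -1.5 / 4.1473 = -0.3617
  r[Y,Y] = 1 (diagonal).

R is symmetric with unit diagonal. Assembling:

R = [[1, -0.3617],
 [-0.3617, 1]]


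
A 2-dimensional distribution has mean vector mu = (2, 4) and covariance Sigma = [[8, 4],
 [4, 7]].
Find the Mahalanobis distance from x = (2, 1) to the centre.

Step 1 — centre the observation: (x - mu) = (0, -3).

Step 2 — invert Sigma. det(Sigma) = 8·7 - (4)² = 40.
  Sigma^{-1} = (1/det) · [[d, -b], [-b, a]] = [[0.175, -0.1],
 [-0.1, 0.2]].

Step 3 — form the quadratic (x - mu)^T · Sigma^{-1} · (x - mu):
  Sigma^{-1} · (x - mu) = (0.3, -0.6).
  (x - mu)^T · [Sigma^{-1} · (x - mu)] = (0)·(0.3) + (-3)·(-0.6) = 1.8.

Step 4 — take square root: d = √(1.8) ≈ 1.3416.

d(x, mu) = √(1.8) ≈ 1.3416


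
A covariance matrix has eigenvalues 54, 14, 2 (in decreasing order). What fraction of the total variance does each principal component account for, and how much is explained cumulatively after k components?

Step 1 — total variance = trace(Sigma) = Σ λ_i = 54 + 14 + 2 = 70.

Step 2 — fraction explained by component i = λ_i / Σ λ:
  PC1: 54/70 = 0.7714
  PC2: 14/70 = 0.2
  PC3: 2/70 = 0.0286

Step 3 — cumulative fraction after k components = (λ_1 + ... + λ_k) / Σ λ:
  k = 1: 54/70 = 0.7714
  k = 2: (54 + 14)/70 = 68/70 = 0.9714
  k = 3: (54 + 14 + 2)/70 = 70/70 = 1

Summary (fraction, with percent):

explained: PC1 0.7714 (77.14%), PC2 0.2 (20%), PC3 0.0286 (2.86%);  cumulative: 0.7714, 0.9714, 1


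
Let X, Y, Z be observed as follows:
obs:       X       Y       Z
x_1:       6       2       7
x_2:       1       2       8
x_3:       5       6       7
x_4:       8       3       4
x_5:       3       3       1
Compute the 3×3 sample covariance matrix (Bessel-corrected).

Step 1 — column means:
  mean(X) = (6 + 1 + 5 + 8 + 3) / 5 = 23/5 = 4.6
  mean(Y) = (2 + 2 + 6 + 3 + 3) / 5 = 16/5 = 3.2
  mean(Z) = (7 + 8 + 7 + 4 + 1) / 5 = 27/5 = 5.4

Step 2 — sample covariance S[i,j] = (1/(n-1)) · Σ_k (x_{k,i} - mean_i) · (x_{k,j} - mean_j), with n-1 = 4.
  S[X,X] = ((1.4)·(1.4) + (-3.6)·(-3.6) + (0.4)·(0.4) + (3.4)·(3.4) + (-1.6)·(-1.6)) / 4 = 29.2/4 = 7.3
  S[X,Y] = ((1.4)·(-1.2) + (-3.6)·(-1.2) + (0.4)·(2.8) + (3.4)·(-0.2) + (-1.6)·(-0.2)) / 4 = 3.4/4 = 0.85
  S[X,Z] = ((1.4)·(1.6) + (-3.6)·(2.6) + (0.4)·(1.6) + (3.4)·(-1.4) + (-1.6)·(-4.4)) / 4 = -4.2/4 = -1.05
  S[Y,Y] = ((-1.2)·(-1.2) + (-1.2)·(-1.2) + (2.8)·(2.8) + (-0.2)·(-0.2) + (-0.2)·(-0.2)) / 4 = 10.8/4 = 2.7
  S[Y,Z] = ((-1.2)·(1.6) + (-1.2)·(2.6) + (2.8)·(1.6) + (-0.2)·(-1.4) + (-0.2)·(-4.4)) / 4 = 0.6/4 = 0.15
  S[Z,Z] = ((1.6)·(1.6) + (2.6)·(2.6) + (1.6)·(1.6) + (-1.4)·(-1.4) + (-4.4)·(-4.4)) / 4 = 33.2/4 = 8.3

S is symmetric (S[j,i] = S[i,j]). Assembling:

S = [[7.3, 0.85, -1.05],
 [0.85, 2.7, 0.15],
 [-1.05, 0.15, 8.3]]


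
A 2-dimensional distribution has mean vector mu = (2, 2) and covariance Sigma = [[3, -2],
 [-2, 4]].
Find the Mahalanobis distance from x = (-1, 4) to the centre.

Step 1 — centre the observation: (x - mu) = (-3, 2).

Step 2 — invert Sigma. det(Sigma) = 3·4 - (-2)² = 8.
  Sigma^{-1} = (1/det) · [[d, -b], [-b, a]] = [[0.5, 0.25],
 [0.25, 0.375]].

Step 3 — form the quadratic (x - mu)^T · Sigma^{-1} · (x - mu):
  Sigma^{-1} · (x - mu) = (-1, 0).
  (x - mu)^T · [Sigma^{-1} · (x - mu)] = (-3)·(-1) + (2)·(0) = 3.

Step 4 — take square root: d = √(3) ≈ 1.7321.

d(x, mu) = √(3) ≈ 1.7321


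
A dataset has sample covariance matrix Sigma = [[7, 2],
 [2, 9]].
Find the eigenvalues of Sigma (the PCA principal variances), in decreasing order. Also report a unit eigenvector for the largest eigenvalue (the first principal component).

Step 1 — characteristic polynomial of 2×2 Sigma:
  det(Sigma - λI) = λ² - trace · λ + det = 0.
  trace = 7 + 9 = 16, det = 7·9 - (2)² = 59.
Step 2 — discriminant:
  Δ = trace² - 4·det = 256 - 236 = 20.
Step 3 — eigenvalues:
  λ = (trace ± √Δ)/2 = (16 ± 4.4721)/2,
  λ_1 = 10.2361,  λ_2 = 5.7639.

Step 4 — unit eigenvector for λ_1: solve (Sigma - λ_1 I)v = 0. First row:
  (7 - 10.2361)·v_x + (2)·v_y = 0, i.e. (-3.2361)·v_x + (2)·v_y = 0,
  so v ∝ (b, λ_1 - a) = (2, 3.2361) = u.
  ||u|| = √((2)² + (3.2361)²) = √(14.4721) ≈ 3.8042,
  v_1 = u/||u|| ≈ (0.5257, 0.8507) (||v_1|| = 1).

λ_1 = 10.2361,  λ_2 = 5.7639;  v_1 ≈ (0.5257, 0.8507)


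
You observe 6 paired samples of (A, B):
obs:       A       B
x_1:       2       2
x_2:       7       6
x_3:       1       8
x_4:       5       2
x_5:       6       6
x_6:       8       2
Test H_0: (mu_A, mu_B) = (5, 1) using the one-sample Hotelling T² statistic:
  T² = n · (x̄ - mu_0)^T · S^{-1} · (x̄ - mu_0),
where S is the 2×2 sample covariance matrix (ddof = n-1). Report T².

Step 1 — sample mean vector:
  mean(A) = (2 + 7 + 1 + 5 + 6 + 8) / 6 = 29/6 = 4.8333
  mean(B) = (2 + 6 + 8 + 2 + 6 + 2) / 6 = 26/6 = 4.3333
  x̄ = (4.8333, 4.3333),  deviation x̄ - mu_0 = (4.8333, 4.3333) - (5, 1) = (-0.1667, 3.3333).

Step 2 — sample covariance matrix, S[i,j] = (1/(n-1)) · Σ_k (x_{k,i} - mean_i) · (x_{k,j} - mean_j), divisor n-1 = 5:
  S[A,A] = ((-2.8333)·(-2.8333) + (2.1667)·(2.1667) + (-3.8333)·(-3.8333) + (0.1667)·(0.1667) + (1.1667)·(1.1667) + (3.1667)·(3.1667)) / 5 = 38.8333/5 = 7.7667
  S[A,B] = ((-2.8333)·(-2.3333) + (2.1667)·(1.6667) + (-3.8333)·(3.6667) + (0.1667)·(-2.3333) + (1.1667)·(1.6667) + (3.1667)·(-2.3333)) / 5 = -9.6667/5 = -1.9333
  S[B,B] = ((-2.3333)·(-2.3333) + (1.6667)·(1.6667) + (3.6667)·(3.6667) + (-2.3333)·(-2.3333) + (1.6667)·(1.6667) + (-2.3333)·(-2.3333)) / 5 = 35.3333/5 = 7.0667
  S = [[7.7667, -1.9333],
 [-1.9333, 7.0667]].

Step 3 — invert S. det(S) = 7.7667·7.0667 - (-1.9333)² = 51.1467.
  S^{-1} = (1/det) · [[d, -b], [-b, a]] = [[0.1382, 0.0378],
 [0.0378, 0.1519]].

Step 4 — quadratic form (x̄ - mu_0)^T · S^{-1} · (x̄ - mu_0):
  S^{-1} · (x̄ - mu_0) = (0.103, 0.4999),
  (x̄ - mu_0)^T · [...] = (-0.1667)·(0.103) + (3.3333)·(0.4999) = 1.6491.

Step 5 — scale by n: T² = 6 · 1.6491 = 9.8944.

T² ≈ 9.8944


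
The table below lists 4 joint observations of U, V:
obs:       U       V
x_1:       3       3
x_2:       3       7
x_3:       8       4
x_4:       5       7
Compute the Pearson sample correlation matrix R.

Step 1 — column means:
  mean(U) = (3 + 3 + 8 + 5) / 4 = 19/4 = 4.75
  mean(V) = (3 + 7 + 4 + 7) / 4 = 21/4 = 5.25

Step 2 — sample variances and covariances s[i,j] = (1/(n-1)) · Σ_k (x_{k,i} - mean_i) · (x_{k,j} - mean_j), with n-1 = 3:
  s[U,U] = ((-1.75)·(-1.75) + (-1.75)·(-1.75) + (3.25)·(3.25) + (0.25)·(0.25)) / 3 = 16.75/3 = 5.5833
  s[U,V] = ((-1.75)·(-2.25) + (-1.75)·(1.75) + (3.25)·(-1.25) + (0.25)·(1.75)) / 3 = -2.75/3 = -0.9167
  s[V,V] = ((-2.25)·(-2.25) + (1.75)·(1.75) + (-1.25)·(-1.25) + (1.75)·(1.75)) / 3 = 12.75/3 = 4.25
  Sample standard deviations s_i = √(s[i,i]):
  s(U) = √(5.5833) = 2.3629
  s(V) = √(4.25) = 2.0616

Step 3 — r_{ij} = s_{ij} / (s_i · s_j):
  r[U,U] = 1 (diagonal).
  r[U,V] = -0.9167 / (2.3629 · 2.0616) = -0.9167 / 4.8713 = -0.1882
  r[V,V] = 1 (diagonal).

R is symmetric with unit diagonal. Assembling:

R = [[1, -0.1882],
 [-0.1882, 1]]


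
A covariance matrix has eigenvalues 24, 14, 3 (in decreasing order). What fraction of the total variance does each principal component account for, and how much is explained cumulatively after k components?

Step 1 — total variance = trace(Sigma) = Σ λ_i = 24 + 14 + 3 = 41.

Step 2 — fraction explained by component i = λ_i / Σ λ:
  PC1: 24/41 = 0.5854
  PC2: 14/41 = 0.3415
  PC3: 3/41 = 0.0732

Step 3 — cumulative fraction after k components = (λ_1 + ... + λ_k) / Σ λ:
  k = 1: 24/41 = 0.5854
  k = 2: (24 + 14)/41 = 38/41 = 0.9268
  k = 3: (24 + 14 + 3)/41 = 41/41 = 1

Summary (fraction, with percent):

explained: PC1 0.5854 (58.54%), PC2 0.3415 (34.15%), PC3 0.0732 (7.32%);  cumulative: 0.5854, 0.9268, 1


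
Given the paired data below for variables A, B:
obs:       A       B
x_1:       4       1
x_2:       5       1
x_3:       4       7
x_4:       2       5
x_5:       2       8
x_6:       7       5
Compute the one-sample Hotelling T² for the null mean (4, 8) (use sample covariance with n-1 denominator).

Step 1 — sample mean vector:
  mean(A) = (4 + 5 + 4 + 2 + 2 + 7) / 6 = 24/6 = 4
  mean(B) = (1 + 1 + 7 + 5 + 8 + 5) / 6 = 27/6 = 4.5
  x̄ = (4, 4.5),  deviation x̄ - mu_0 = (4, 4.5) - (4, 8) = (0, -3.5).

Step 2 — sample covariance matrix, S[i,j] = (1/(n-1)) · Σ_k (x_{k,i} - mean_i) · (x_{k,j} - mean_j), divisor n-1 = 5:
  S[A,A] = ((0)·(0) + (1)·(1) + (0)·(0) + (-2)·(-2) + (-2)·(-2) + (3)·(3)) / 5 = 18/5 = 3.6
  S[A,B] = ((0)·(-3.5) + (1)·(-3.5) + (0)·(2.5) + (-2)·(0.5) + (-2)·(3.5) + (3)·(0.5)) / 5 = -10/5 = -2
  S[B,B] = ((-3.5)·(-3.5) + (-3.5)·(-3.5) + (2.5)·(2.5) + (0.5)·(0.5) + (3.5)·(3.5) + (0.5)·(0.5)) / 5 = 43.5/5 = 8.7
  S = [[3.6, -2],
 [-2, 8.7]].

Step 3 — invert S. det(S) = 3.6·8.7 - (-2)² = 27.32.
  S^{-1} = (1/det) · [[d, -b], [-b, a]] = [[0.3184, 0.0732],
 [0.0732, 0.1318]].

Step 4 — quadratic form (x̄ - mu_0)^T · S^{-1} · (x̄ - mu_0):
  S^{-1} · (x̄ - mu_0) = (-0.2562, -0.4612),
  (x̄ - mu_0)^T · [...] = (0)·(-0.2562) + (-3.5)·(-0.4612) = 1.6142.

Step 5 — scale by n: T² = 6 · 1.6142 = 9.6852.

T² ≈ 9.6852


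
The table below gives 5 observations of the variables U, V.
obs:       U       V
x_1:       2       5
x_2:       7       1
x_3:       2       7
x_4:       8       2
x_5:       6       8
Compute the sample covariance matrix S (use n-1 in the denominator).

Step 1 — column means:
  mean(U) = (2 + 7 + 2 + 8 + 6) / 5 = 25/5 = 5
  mean(V) = (5 + 1 + 7 + 2 + 8) / 5 = 23/5 = 4.6

Step 2 — sample covariance S[i,j] = (1/(n-1)) · Σ_k (x_{k,i} - mean_i) · (x_{k,j} - mean_j), with n-1 = 4.
  S[U,U] = ((-3)·(-3) + (2)·(2) + (-3)·(-3) + (3)·(3) + (1)·(1)) / 4 = 32/4 = 8
  S[U,V] = ((-3)·(0.4) + (2)·(-3.6) + (-3)·(2.4) + (3)·(-2.6) + (1)·(3.4)) / 4 = -20/4 = -5
  S[V,V] = ((0.4)·(0.4) + (-3.6)·(-3.6) + (2.4)·(2.4) + (-2.6)·(-2.6) + (3.4)·(3.4)) / 4 = 37.2/4 = 9.3

S is symmetric (S[j,i] = S[i,j]). Assembling:

S = [[8, -5],
 [-5, 9.3]]


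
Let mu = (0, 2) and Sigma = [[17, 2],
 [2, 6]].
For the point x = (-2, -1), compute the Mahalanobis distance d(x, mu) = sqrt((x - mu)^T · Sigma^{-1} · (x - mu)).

Step 1 — centre the observation: (x - mu) = (-2, -3).

Step 2 — invert Sigma. det(Sigma) = 17·6 - (2)² = 98.
  Sigma^{-1} = (1/det) · [[d, -b], [-b, a]] = [[0.0612, -0.0204],
 [-0.0204, 0.1735]].

Step 3 — form the quadratic (x - mu)^T · Sigma^{-1} · (x - mu):
  Sigma^{-1} · (x - mu) = (-0.0612, -0.4796).
  (x - mu)^T · [Sigma^{-1} · (x - mu)] = (-2)·(-0.0612) + (-3)·(-0.4796) = 1.5612.

Step 4 — take square root: d = √(1.5612) ≈ 1.2495.

d(x, mu) = √(1.5612) ≈ 1.2495


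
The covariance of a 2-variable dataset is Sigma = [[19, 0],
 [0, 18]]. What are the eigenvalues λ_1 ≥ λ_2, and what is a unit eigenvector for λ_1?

Step 1 — characteristic polynomial of 2×2 Sigma:
  det(Sigma - λI) = λ² - trace · λ + det = 0.
  trace = 19 + 18 = 37, det = 19·18 - (0)² = 342.
Step 2 — discriminant:
  Δ = trace² - 4·det = 1369 - 1368 = 1.
Step 3 — eigenvalues:
  λ = (trace ± √Δ)/2 = (37 ± 1)/2,
  λ_1 = 19,  λ_2 = 18.

Step 4 — unit eigenvector for λ_1: Sigma is diagonal, so its eigenvectors are the coordinate axes. λ_1 = 19 is the diagonal entry on the first coordinate axis, hence
  v_1 = (1, 0) (||v_1|| = 1).

λ_1 = 19,  λ_2 = 18;  v_1 ≈ (1, 0)


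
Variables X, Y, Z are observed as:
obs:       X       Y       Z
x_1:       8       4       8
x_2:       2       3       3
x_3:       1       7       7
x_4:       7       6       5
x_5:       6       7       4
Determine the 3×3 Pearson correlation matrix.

Step 1 — column means:
  mean(X) = (8 + 2 + 1 + 7 + 6) / 5 = 24/5 = 4.8
  mean(Y) = (4 + 3 + 7 + 6 + 7) / 5 = 27/5 = 5.4
  mean(Z) = (8 + 3 + 7 + 5 + 4) / 5 = 27/5 = 5.4

Step 2 — sample variances and covariances s[i,j] = (1/(n-1)) · Σ_k (x_{k,i} - mean_i) · (x_{k,j} - mean_j), with n-1 = 4:
  s[X,X] = ((3.2)·(3.2) + (-2.8)·(-2.8) + (-3.8)·(-3.8) + (2.2)·(2.2) + (1.2)·(1.2)) / 4 = 38.8/4 = 9.7
  s[X,Y] = ((3.2)·(-1.4) + (-2.8)·(-2.4) + (-3.8)·(1.6) + (2.2)·(0.6) + (1.2)·(1.6)) / 4 = -0.6/4 = -0.15
  s[X,Z] = ((3.2)·(2.6) + (-2.8)·(-2.4) + (-3.8)·(1.6) + (2.2)·(-0.4) + (1.2)·(-1.4)) / 4 = 6.4/4 = 1.6
  s[Y,Y] = ((-1.4)·(-1.4) + (-2.4)·(-2.4) + (1.6)·(1.6) + (0.6)·(0.6) + (1.6)·(1.6)) / 4 = 13.2/4 = 3.3
  s[Y,Z] = ((-1.4)·(2.6) + (-2.4)·(-2.4) + (1.6)·(1.6) + (0.6)·(-0.4) + (1.6)·(-1.4)) / 4 = 2.2/4 = 0.55
  s[Z,Z] = ((2.6)·(2.6) + (-2.4)·(-2.4) + (1.6)·(1.6) + (-0.4)·(-0.4) + (-1.4)·(-1.4)) / 4 = 17.2/4 = 4.3
  Sample standard deviations s_i = √(s[i,i]):
  s(X) = √(9.7) = 3.1145
  s(Y) = √(3.3) = 1.8166
  s(Z) = √(4.3) = 2.0736

Step 3 — r_{ij} = s_{ij} / (s_i · s_j):
  r[X,X] = 1 (diagonal).
  r[X,Y] = -0.15 / (3.1145 · 1.8166) = -0.15 / 5.6577 = -0.0265
  r[X,Z] = 1.6 / (3.1145 · 2.0736) = 1.6 / 6.4583 = 0.2477
  r[Y,Y] = 1 (diagonal).
  r[Y,Z] = 0.55 / (1.8166 · 2.0736) = 0.55 / 3.767 = 0.146
  r[Z,Z] = 1 (diagonal).

R is symmetric with unit diagonal. Assembling:

R = [[1, -0.0265, 0.2477],
 [-0.0265, 1, 0.146],
 [0.2477, 0.146, 1]]


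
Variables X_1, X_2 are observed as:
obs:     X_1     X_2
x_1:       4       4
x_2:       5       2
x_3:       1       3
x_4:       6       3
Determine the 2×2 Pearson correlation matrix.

Step 1 — column means:
  mean(X_1) = (4 + 5 + 1 + 6) / 4 = 16/4 = 4
  mean(X_2) = (4 + 2 + 3 + 3) / 4 = 12/4 = 3

Step 2 — sample variances and covariances s[i,j] = (1/(n-1)) · Σ_k (x_{k,i} - mean_i) · (x_{k,j} - mean_j), with n-1 = 3:
  s[X_1,X_1] = ((0)·(0) + (1)·(1) + (-3)·(-3) + (2)·(2)) / 3 = 14/3 = 4.6667
  s[X_1,X_2] = ((0)·(1) + (1)·(-1) + (-3)·(0) + (2)·(0)) / 3 = -1/3 = -0.3333
  s[X_2,X_2] = ((1)·(1) + (-1)·(-1) + (0)·(0) + (0)·(0)) / 3 = 2/3 = 0.6667
  Sample standard deviations s_i = √(s[i,i]):
  s(X_1) = √(4.6667) = 2.1602
  s(X_2) = √(0.6667) = 0.8165

Step 3 — r_{ij} = s_{ij} / (s_i · s_j):
  r[X_1,X_1] = 1 (diagonal).
  r[X_1,X_2] = -0.3333 / (2.1602 · 0.8165) = -0.3333 / 1.7638 = -0.189
  r[X_2,X_2] = 1 (diagonal).

R is symmetric with unit diagonal. Assembling:

R = [[1, -0.189],
 [-0.189, 1]]


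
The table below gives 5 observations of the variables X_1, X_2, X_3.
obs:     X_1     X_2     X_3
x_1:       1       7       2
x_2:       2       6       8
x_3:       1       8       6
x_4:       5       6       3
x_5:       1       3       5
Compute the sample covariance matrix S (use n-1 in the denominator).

Step 1 — column means:
  mean(X_1) = (1 + 2 + 1 + 5 + 1) / 5 = 10/5 = 2
  mean(X_2) = (7 + 6 + 8 + 6 + 3) / 5 = 30/5 = 6
  mean(X_3) = (2 + 8 + 6 + 3 + 5) / 5 = 24/5 = 4.8

Step 2 — sample covariance S[i,j] = (1/(n-1)) · Σ_k (x_{k,i} - mean_i) · (x_{k,j} - mean_j), with n-1 = 4.
  S[X_1,X_1] = ((-1)·(-1) + (0)·(0) + (-1)·(-1) + (3)·(3) + (-1)·(-1)) / 4 = 12/4 = 3
  S[X_1,X_2] = ((-1)·(1) + (0)·(0) + (-1)·(2) + (3)·(0) + (-1)·(-3)) / 4 = 0/4 = 0
  S[X_1,X_3] = ((-1)·(-2.8) + (0)·(3.2) + (-1)·(1.2) + (3)·(-1.8) + (-1)·(0.2)) / 4 = -4/4 = -1
  S[X_2,X_2] = ((1)·(1) + (0)·(0) + (2)·(2) + (0)·(0) + (-3)·(-3)) / 4 = 14/4 = 3.5
  S[X_2,X_3] = ((1)·(-2.8) + (0)·(3.2) + (2)·(1.2) + (0)·(-1.8) + (-3)·(0.2)) / 4 = -1/4 = -0.25
  S[X_3,X_3] = ((-2.8)·(-2.8) + (3.2)·(3.2) + (1.2)·(1.2) + (-1.8)·(-1.8) + (0.2)·(0.2)) / 4 = 22.8/4 = 5.7

S is symmetric (S[j,i] = S[i,j]). Assembling:

S = [[3, 0, -1],
 [0, 3.5, -0.25],
 [-1, -0.25, 5.7]]


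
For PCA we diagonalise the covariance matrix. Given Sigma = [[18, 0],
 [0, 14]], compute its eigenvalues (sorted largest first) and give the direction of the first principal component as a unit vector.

Step 1 — characteristic polynomial of 2×2 Sigma:
  det(Sigma - λI) = λ² - trace · λ + det = 0.
  trace = 18 + 14 = 32, det = 18·14 - (0)² = 252.
Step 2 — discriminant:
  Δ = trace² - 4·det = 1024 - 1008 = 16.
Step 3 — eigenvalues:
  λ = (trace ± √Δ)/2 = (32 ± 4)/2,
  λ_1 = 18,  λ_2 = 14.

Step 4 — unit eigenvector for λ_1: Sigma is diagonal, so its eigenvectors are the coordinate axes. λ_1 = 18 is the diagonal entry on the first coordinate axis, hence
  v_1 = (1, 0) (||v_1|| = 1).

λ_1 = 18,  λ_2 = 14;  v_1 ≈ (1, 0)


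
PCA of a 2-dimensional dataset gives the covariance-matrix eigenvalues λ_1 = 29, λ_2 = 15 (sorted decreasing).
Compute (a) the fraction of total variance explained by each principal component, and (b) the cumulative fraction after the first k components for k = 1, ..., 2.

Step 1 — total variance = trace(Sigma) = Σ λ_i = 29 + 15 = 44.

Step 2 — fraction explained by component i = λ_i / Σ λ:
  PC1: 29/44 = 0.6591
  PC2: 15/44 = 0.3409

Step 3 — cumulative fraction after k components = (λ_1 + ... + λ_k) / Σ λ:
  k = 1: 29/44 = 0.6591
  k = 2: (29 + 15)/44 = 44/44 = 1

Summary (fraction, with percent):

explained: PC1 0.6591 (65.91%), PC2 0.3409 (34.09%);  cumulative: 0.6591, 1


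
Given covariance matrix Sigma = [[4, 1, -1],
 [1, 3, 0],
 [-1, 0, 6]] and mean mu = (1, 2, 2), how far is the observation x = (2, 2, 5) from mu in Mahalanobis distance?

Step 1 — centre the observation: (x - mu) = (1, 0, 3).

Step 2 — invert Sigma (cofactor / det for 3×3, or solve directly):
  Sigma^{-1} = [[0.2857, -0.0952, 0.0476],
 [-0.0952, 0.3651, -0.0159],
 [0.0476, -0.0159, 0.1746]].

Step 3 — form the quadratic (x - mu)^T · Sigma^{-1} · (x - mu):
  Sigma^{-1} · (x - mu) = (0.4286, -0.1429, 0.5714).
  (x - mu)^T · [Sigma^{-1} · (x - mu)] = (1)·(0.4286) + (0)·(-0.1429) + (3)·(0.5714) = 2.1429.

Step 4 — take square root: d = √(2.1429) ≈ 1.4639.

d(x, mu) = √(2.1429) ≈ 1.4639


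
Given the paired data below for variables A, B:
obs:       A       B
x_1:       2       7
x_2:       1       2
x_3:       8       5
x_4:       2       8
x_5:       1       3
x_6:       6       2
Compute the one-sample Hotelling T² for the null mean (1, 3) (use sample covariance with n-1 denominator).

Step 1 — sample mean vector:
  mean(A) = (2 + 1 + 8 + 2 + 1 + 6) / 6 = 20/6 = 3.3333
  mean(B) = (7 + 2 + 5 + 8 + 3 + 2) / 6 = 27/6 = 4.5
  x̄ = (3.3333, 4.5),  deviation x̄ - mu_0 = (3.3333, 4.5) - (1, 3) = (2.3333, 1.5).

Step 2 — sample covariance matrix, S[i,j] = (1/(n-1)) · Σ_k (x_{k,i} - mean_i) · (x_{k,j} - mean_j), divisor n-1 = 5:
  S[A,A] = ((-1.3333)·(-1.3333) + (-2.3333)·(-2.3333) + (4.6667)·(4.6667) + (-1.3333)·(-1.3333) + (-2.3333)·(-2.3333) + (2.6667)·(2.6667)) / 5 = 43.3333/5 = 8.6667
  S[A,B] = ((-1.3333)·(2.5) + (-2.3333)·(-2.5) + (4.6667)·(0.5) + (-1.3333)·(3.5) + (-2.3333)·(-1.5) + (2.6667)·(-2.5)) / 5 = -3/5 = -0.6
  S[B,B] = ((2.5)·(2.5) + (-2.5)·(-2.5) + (0.5)·(0.5) + (3.5)·(3.5) + (-1.5)·(-1.5) + (-2.5)·(-2.5)) / 5 = 33.5/5 = 6.7
  S = [[8.6667, -0.6],
 [-0.6, 6.7]].

Step 3 — invert S. det(S) = 8.6667·6.7 - (-0.6)² = 57.7067.
  S^{-1} = (1/det) · [[d, -b], [-b, a]] = [[0.1161, 0.0104],
 [0.0104, 0.1502]].

Step 4 — quadratic form (x̄ - mu_0)^T · S^{-1} · (x̄ - mu_0):
  S^{-1} · (x̄ - mu_0) = (0.2865, 0.2495),
  (x̄ - mu_0)^T · [...] = (2.3333)·(0.2865) + (1.5)·(0.2495) = 1.0428.

Step 5 — scale by n: T² = 6 · 1.0428 = 6.2569.

T² ≈ 6.2569


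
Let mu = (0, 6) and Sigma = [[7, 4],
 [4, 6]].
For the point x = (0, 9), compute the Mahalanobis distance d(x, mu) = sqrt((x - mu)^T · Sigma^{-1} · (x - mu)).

Step 1 — centre the observation: (x - mu) = (0, 3).

Step 2 — invert Sigma. det(Sigma) = 7·6 - (4)² = 26.
  Sigma^{-1} = (1/det) · [[d, -b], [-b, a]] = [[0.2308, -0.1538],
 [-0.1538, 0.2692]].

Step 3 — form the quadratic (x - mu)^T · Sigma^{-1} · (x - mu):
  Sigma^{-1} · (x - mu) = (-0.4615, 0.8077).
  (x - mu)^T · [Sigma^{-1} · (x - mu)] = (0)·(-0.4615) + (3)·(0.8077) = 2.4231.

Step 4 — take square root: d = √(2.4231) ≈ 1.5566.

d(x, mu) = √(2.4231) ≈ 1.5566


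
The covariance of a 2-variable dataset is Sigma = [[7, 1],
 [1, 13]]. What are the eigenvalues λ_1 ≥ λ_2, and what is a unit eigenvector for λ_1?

Step 1 — characteristic polynomial of 2×2 Sigma:
  det(Sigma - λI) = λ² - trace · λ + det = 0.
  trace = 7 + 13 = 20, det = 7·13 - (1)² = 90.
Step 2 — discriminant:
  Δ = trace² - 4·det = 400 - 360 = 40.
Step 3 — eigenvalues:
  λ = (trace ± √Δ)/2 = (20 ± 6.3246)/2,
  λ_1 = 13.1623,  λ_2 = 6.8377.

Step 4 — unit eigenvector for λ_1: solve (Sigma - λ_1 I)v = 0. First row:
  (7 - 13.1623)·v_x + (1)·v_y = 0, i.e. (-6.1623)·v_x + (1)·v_y = 0,
  so v ∝ (b, λ_1 - a) = (1, 6.1623) = u.
  ||u|| = √((1)² + (6.1623)²) = √(38.9737) ≈ 6.2429,
  v_1 = u/||u|| ≈ (0.1602, 0.9871) (||v_1|| = 1).

λ_1 = 13.1623,  λ_2 = 6.8377;  v_1 ≈ (0.1602, 0.9871)


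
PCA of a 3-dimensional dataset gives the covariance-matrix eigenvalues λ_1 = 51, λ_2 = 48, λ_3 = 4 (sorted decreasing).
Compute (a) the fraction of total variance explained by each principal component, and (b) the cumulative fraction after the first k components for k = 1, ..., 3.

Step 1 — total variance = trace(Sigma) = Σ λ_i = 51 + 48 + 4 = 103.

Step 2 — fraction explained by component i = λ_i / Σ λ:
  PC1: 51/103 = 0.4951
  PC2: 48/103 = 0.466
  PC3: 4/103 = 0.0388

Step 3 — cumulative fraction after k components = (λ_1 + ... + λ_k) / Σ λ:
  k = 1: 51/103 = 0.4951
  k = 2: (51 + 48)/103 = 99/103 = 0.9612
  k = 3: (51 + 48 + 4)/103 = 103/103 = 1

Summary (fraction, with percent):

explained: PC1 0.4951 (49.51%), PC2 0.466 (46.6%), PC3 0.0388 (3.88%);  cumulative: 0.4951, 0.9612, 1


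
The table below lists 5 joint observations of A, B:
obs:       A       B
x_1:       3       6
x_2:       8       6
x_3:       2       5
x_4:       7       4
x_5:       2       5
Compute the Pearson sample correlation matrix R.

Step 1 — column means:
  mean(A) = (3 + 8 + 2 + 7 + 2) / 5 = 22/5 = 4.4
  mean(B) = (6 + 6 + 5 + 4 + 5) / 5 = 26/5 = 5.2

Step 2 — sample variances and covariances s[i,j] = (1/(n-1)) · Σ_k (x_{k,i} - mean_i) · (x_{k,j} - mean_j), with n-1 = 4:
  s[A,A] = ((-1.4)·(-1.4) + (3.6)·(3.6) + (-2.4)·(-2.4) + (2.6)·(2.6) + (-2.4)·(-2.4)) / 4 = 33.2/4 = 8.3
  s[A,B] = ((-1.4)·(0.8) + (3.6)·(0.8) + (-2.4)·(-0.2) + (2.6)·(-1.2) + (-2.4)·(-0.2)) / 4 = -0.4/4 = -0.1
  s[B,B] = ((0.8)·(0.8) + (0.8)·(0.8) + (-0.2)·(-0.2) + (-1.2)·(-1.2) + (-0.2)·(-0.2)) / 4 = 2.8/4 = 0.7
  Sample standard deviations s_i = √(s[i,i]):
  s(A) = √(8.3) = 2.881
  s(B) = √(0.7) = 0.8367

Step 3 — r_{ij} = s_{ij} / (s_i · s_j):
  r[A,A] = 1 (diagonal).
  r[A,B] = -0.1 / (2.881 · 0.8367) = -0.1 / 2.4104 = -0.0415
  r[B,B] = 1 (diagonal).

R is symmetric with unit diagonal. Assembling:

R = [[1, -0.0415],
 [-0.0415, 1]]


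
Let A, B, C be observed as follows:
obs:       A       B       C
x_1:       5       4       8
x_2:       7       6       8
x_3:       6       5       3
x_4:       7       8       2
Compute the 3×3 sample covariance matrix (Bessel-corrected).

Step 1 — column means:
  mean(A) = (5 + 7 + 6 + 7) / 4 = 25/4 = 6.25
  mean(B) = (4 + 6 + 5 + 8) / 4 = 23/4 = 5.75
  mean(C) = (8 + 8 + 3 + 2) / 4 = 21/4 = 5.25

Step 2 — sample covariance S[i,j] = (1/(n-1)) · Σ_k (x_{k,i} - mean_i) · (x_{k,j} - mean_j), with n-1 = 3.
  S[A,A] = ((-1.25)·(-1.25) + (0.75)·(0.75) + (-0.25)·(-0.25) + (0.75)·(0.75)) / 3 = 2.75/3 = 0.9167
  S[A,B] = ((-1.25)·(-1.75) + (0.75)·(0.25) + (-0.25)·(-0.75) + (0.75)·(2.25)) / 3 = 4.25/3 = 1.4167
  S[A,C] = ((-1.25)·(2.75) + (0.75)·(2.75) + (-0.25)·(-2.25) + (0.75)·(-3.25)) / 3 = -3.25/3 = -1.0833
  S[B,B] = ((-1.75)·(-1.75) + (0.25)·(0.25) + (-0.75)·(-0.75) + (2.25)·(2.25)) / 3 = 8.75/3 = 2.9167
  S[B,C] = ((-1.75)·(2.75) + (0.25)·(2.75) + (-0.75)·(-2.25) + (2.25)·(-3.25)) / 3 = -9.75/3 = -3.25
  S[C,C] = ((2.75)·(2.75) + (2.75)·(2.75) + (-2.25)·(-2.25) + (-3.25)·(-3.25)) / 3 = 30.75/3 = 10.25

S is symmetric (S[j,i] = S[i,j]). Assembling:

S = [[0.9167, 1.4167, -1.0833],
 [1.4167, 2.9167, -3.25],
 [-1.0833, -3.25, 10.25]]


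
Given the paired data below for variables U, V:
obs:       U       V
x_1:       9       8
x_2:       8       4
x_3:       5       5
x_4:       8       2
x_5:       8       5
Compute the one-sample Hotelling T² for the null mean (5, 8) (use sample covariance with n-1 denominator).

Step 1 — sample mean vector:
  mean(U) = (9 + 8 + 5 + 8 + 8) / 5 = 38/5 = 7.6
  mean(V) = (8 + 4 + 5 + 2 + 5) / 5 = 24/5 = 4.8
  x̄ = (7.6, 4.8),  deviation x̄ - mu_0 = (7.6, 4.8) - (5, 8) = (2.6, -3.2).

Step 2 — sample covariance matrix, S[i,j] = (1/(n-1)) · Σ_k (x_{k,i} - mean_i) · (x_{k,j} - mean_j), divisor n-1 = 4:
  S[U,U] = ((1.4)·(1.4) + (0.4)·(0.4) + (-2.6)·(-2.6) + (0.4)·(0.4) + (0.4)·(0.4)) / 4 = 9.2/4 = 2.3
  S[U,V] = ((1.4)·(3.2) + (0.4)·(-0.8) + (-2.6)·(0.2) + (0.4)·(-2.8) + (0.4)·(0.2)) / 4 = 2.6/4 = 0.65
  S[V,V] = ((3.2)·(3.2) + (-0.8)·(-0.8) + (0.2)·(0.2) + (-2.8)·(-2.8) + (0.2)·(0.2)) / 4 = 18.8/4 = 4.7
  S = [[2.3, 0.65],
 [0.65, 4.7]].

Step 3 — invert S. det(S) = 2.3·4.7 - (0.65)² = 10.3875.
  S^{-1} = (1/det) · [[d, -b], [-b, a]] = [[0.4525, -0.0626],
 [-0.0626, 0.2214]].

Step 4 — quadratic form (x̄ - mu_0)^T · S^{-1} · (x̄ - mu_0):
  S^{-1} · (x̄ - mu_0) = (1.3767, -0.8712),
  (x̄ - mu_0)^T · [...] = (2.6)·(1.3767) + (-3.2)·(-0.8712) = 6.3673.

Step 5 — scale by n: T² = 5 · 6.3673 = 31.8363.

T² ≈ 31.8363


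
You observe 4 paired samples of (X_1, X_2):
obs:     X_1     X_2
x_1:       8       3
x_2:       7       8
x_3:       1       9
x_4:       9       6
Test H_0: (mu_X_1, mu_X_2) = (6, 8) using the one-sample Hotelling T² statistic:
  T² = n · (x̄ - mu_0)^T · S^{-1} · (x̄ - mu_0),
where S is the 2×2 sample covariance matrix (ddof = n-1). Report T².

Step 1 — sample mean vector:
  mean(X_1) = (8 + 7 + 1 + 9) / 4 = 25/4 = 6.25
  mean(X_2) = (3 + 8 + 9 + 6) / 4 = 26/4 = 6.5
  x̄ = (6.25, 6.5),  deviation x̄ - mu_0 = (6.25, 6.5) - (6, 8) = (0.25, -1.5).

Step 2 — sample covariance matrix, S[i,j] = (1/(n-1)) · Σ_k (x_{k,i} - mean_i) · (x_{k,j} - mean_j), divisor n-1 = 3:
  S[X_1,X_1] = ((1.75)·(1.75) + (0.75)·(0.75) + (-5.25)·(-5.25) + (2.75)·(2.75)) / 3 = 38.75/3 = 12.9167
  S[X_1,X_2] = ((1.75)·(-3.5) + (0.75)·(1.5) + (-5.25)·(2.5) + (2.75)·(-0.5)) / 3 = -19.5/3 = -6.5
  S[X_2,X_2] = ((-3.5)·(-3.5) + (1.5)·(1.5) + (2.5)·(2.5) + (-0.5)·(-0.5)) / 3 = 21/3 = 7
  S = [[12.9167, -6.5],
 [-6.5, 7]].

Step 3 — invert S. det(S) = 12.9167·7 - (-6.5)² = 48.1667.
  S^{-1} = (1/det) · [[d, -b], [-b, a]] = [[0.1453, 0.1349],
 [0.1349, 0.2682]].

Step 4 — quadratic form (x̄ - mu_0)^T · S^{-1} · (x̄ - mu_0):
  S^{-1} · (x̄ - mu_0) = (-0.1661, -0.3685),
  (x̄ - mu_0)^T · [...] = (0.25)·(-0.1661) + (-1.5)·(-0.3685) = 0.5112.

Step 5 — scale by n: T² = 4 · 0.5112 = 2.045.

T² ≈ 2.045
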